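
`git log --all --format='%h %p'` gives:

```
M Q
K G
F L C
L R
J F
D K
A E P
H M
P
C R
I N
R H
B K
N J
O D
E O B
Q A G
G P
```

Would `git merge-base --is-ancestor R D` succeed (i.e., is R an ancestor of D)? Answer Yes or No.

No

Ancestors of D: {D, G, K, P}.
R is not in that set, so it is not an ancestor of D.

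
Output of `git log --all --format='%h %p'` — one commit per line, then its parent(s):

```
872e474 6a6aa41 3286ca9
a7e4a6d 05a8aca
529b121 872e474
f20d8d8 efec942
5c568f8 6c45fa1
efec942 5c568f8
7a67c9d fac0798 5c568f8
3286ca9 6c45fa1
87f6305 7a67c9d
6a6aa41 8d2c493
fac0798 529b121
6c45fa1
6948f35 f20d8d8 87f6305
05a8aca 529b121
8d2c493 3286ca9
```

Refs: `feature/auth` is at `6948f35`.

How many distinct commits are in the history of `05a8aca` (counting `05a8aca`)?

Walking parent pointers from 05a8aca: reachable set = {05a8aca, 3286ca9, 529b121, 6a6aa41, 6c45fa1, 872e474, 8d2c493}.
That is 7 commits.

7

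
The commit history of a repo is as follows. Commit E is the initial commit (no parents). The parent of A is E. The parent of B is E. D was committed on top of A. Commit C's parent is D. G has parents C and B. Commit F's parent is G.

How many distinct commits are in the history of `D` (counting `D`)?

Walking parent pointers from D: reachable set = {A, D, E}.
That is 3 commits.

3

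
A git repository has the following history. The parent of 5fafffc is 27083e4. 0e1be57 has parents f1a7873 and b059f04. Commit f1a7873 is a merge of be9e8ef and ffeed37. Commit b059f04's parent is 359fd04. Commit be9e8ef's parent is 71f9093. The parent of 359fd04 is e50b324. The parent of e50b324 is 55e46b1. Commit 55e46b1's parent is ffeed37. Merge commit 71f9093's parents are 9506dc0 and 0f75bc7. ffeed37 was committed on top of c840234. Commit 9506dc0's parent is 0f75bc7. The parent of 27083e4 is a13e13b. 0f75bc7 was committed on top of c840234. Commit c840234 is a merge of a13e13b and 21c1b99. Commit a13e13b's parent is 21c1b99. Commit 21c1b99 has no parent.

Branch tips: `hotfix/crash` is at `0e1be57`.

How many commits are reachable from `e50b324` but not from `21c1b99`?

Reachable from e50b324: {21c1b99, 55e46b1, a13e13b, c840234, e50b324, ffeed37}.
Reachable from 21c1b99: {21c1b99}.
In e50b324's history but not 21c1b99's: {55e46b1, a13e13b, c840234, e50b324, ffeed37} — 5 commits.

5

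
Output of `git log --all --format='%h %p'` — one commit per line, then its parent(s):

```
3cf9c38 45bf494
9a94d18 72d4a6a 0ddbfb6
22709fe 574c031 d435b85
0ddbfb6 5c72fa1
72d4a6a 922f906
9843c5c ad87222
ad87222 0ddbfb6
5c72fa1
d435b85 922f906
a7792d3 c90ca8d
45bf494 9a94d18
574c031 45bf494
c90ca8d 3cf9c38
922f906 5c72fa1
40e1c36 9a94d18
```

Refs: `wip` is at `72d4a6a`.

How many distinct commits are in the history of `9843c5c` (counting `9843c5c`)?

4

Walking parent pointers from 9843c5c: reachable set = {0ddbfb6, 5c72fa1, 9843c5c, ad87222}.
That is 4 commits.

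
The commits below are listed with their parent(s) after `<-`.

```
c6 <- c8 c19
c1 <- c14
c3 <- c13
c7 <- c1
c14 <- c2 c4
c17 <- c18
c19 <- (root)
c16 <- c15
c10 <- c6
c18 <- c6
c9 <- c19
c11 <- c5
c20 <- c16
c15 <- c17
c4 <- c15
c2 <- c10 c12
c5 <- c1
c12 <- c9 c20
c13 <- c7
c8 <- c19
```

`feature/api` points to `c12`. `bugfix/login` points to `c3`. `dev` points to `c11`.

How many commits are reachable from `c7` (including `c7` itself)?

16

Walking parent pointers from c7: reachable set = {c1, c10, c12, c14, c15, c16, c17, c18, c19, c2, c20, c4, c6, c7, c8, c9}.
That is 16 commits.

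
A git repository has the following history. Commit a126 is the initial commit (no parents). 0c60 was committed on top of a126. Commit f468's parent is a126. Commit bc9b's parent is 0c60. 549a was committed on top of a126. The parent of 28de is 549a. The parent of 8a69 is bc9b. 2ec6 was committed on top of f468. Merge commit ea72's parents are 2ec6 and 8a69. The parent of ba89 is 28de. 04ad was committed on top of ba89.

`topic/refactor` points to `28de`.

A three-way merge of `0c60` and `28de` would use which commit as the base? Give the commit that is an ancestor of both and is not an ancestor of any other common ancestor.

Ancestors of 0c60: {0c60, a126}.
Ancestors of 28de: {28de, 549a, a126}.
Common ancestors: {a126}.
The only common ancestor is a126, so it is the merge base.

a126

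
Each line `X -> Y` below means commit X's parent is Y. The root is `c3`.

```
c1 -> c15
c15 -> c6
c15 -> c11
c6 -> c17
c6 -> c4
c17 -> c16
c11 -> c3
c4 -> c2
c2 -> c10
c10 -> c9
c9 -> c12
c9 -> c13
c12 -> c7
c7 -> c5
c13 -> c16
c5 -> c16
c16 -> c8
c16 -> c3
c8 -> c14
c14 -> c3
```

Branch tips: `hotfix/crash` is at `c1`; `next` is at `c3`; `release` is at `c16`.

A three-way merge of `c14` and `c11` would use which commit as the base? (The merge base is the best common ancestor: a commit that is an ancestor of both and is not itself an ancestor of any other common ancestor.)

Ancestors of c14: {c14, c3}.
Ancestors of c11: {c11, c3}.
Common ancestors: {c3}.
The only common ancestor is c3, so it is the merge base.

c3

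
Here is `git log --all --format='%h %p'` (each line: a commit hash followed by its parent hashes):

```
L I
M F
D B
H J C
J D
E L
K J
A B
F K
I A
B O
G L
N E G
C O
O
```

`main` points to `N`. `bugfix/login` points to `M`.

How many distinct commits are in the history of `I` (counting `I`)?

4

Walking parent pointers from I: reachable set = {A, B, I, O}.
That is 4 commits.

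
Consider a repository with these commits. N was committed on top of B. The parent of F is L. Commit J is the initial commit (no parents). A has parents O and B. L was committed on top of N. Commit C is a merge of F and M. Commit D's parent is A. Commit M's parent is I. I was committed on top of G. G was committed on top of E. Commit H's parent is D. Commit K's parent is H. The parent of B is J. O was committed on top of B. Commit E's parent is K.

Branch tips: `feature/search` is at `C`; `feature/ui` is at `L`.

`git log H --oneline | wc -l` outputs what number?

6

Walking parent pointers from H: reachable set = {A, B, D, H, J, O}.
That is 6 commits.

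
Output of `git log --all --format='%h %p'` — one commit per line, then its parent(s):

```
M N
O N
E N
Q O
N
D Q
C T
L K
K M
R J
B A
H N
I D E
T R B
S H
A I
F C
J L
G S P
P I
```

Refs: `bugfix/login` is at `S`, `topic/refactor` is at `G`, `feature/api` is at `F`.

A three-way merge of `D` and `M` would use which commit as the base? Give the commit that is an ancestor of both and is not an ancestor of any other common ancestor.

N

Ancestors of D: {D, N, O, Q}.
Ancestors of M: {M, N}.
Common ancestors: {N}.
The only common ancestor is N, so it is the merge base.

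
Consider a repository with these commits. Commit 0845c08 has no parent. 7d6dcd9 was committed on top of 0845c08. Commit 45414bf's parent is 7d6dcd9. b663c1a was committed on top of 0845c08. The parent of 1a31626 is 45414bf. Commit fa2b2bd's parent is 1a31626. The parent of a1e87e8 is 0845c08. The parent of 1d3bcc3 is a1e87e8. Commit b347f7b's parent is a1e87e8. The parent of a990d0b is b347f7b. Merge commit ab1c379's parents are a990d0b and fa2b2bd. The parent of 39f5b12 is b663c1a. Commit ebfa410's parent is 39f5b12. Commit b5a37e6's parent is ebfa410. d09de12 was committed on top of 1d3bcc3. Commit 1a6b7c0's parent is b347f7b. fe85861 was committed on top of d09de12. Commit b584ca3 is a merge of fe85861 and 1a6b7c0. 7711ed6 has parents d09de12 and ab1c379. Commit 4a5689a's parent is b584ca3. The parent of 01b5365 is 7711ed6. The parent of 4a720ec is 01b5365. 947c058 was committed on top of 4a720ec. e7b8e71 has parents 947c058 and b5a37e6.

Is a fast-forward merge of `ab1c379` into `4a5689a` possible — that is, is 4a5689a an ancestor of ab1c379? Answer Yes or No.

No

A fast-forward from 4a5689a to ab1c379 is possible iff 4a5689a is an ancestor of ab1c379.
Ancestors of ab1c379: {0845c08, 1a31626, 45414bf, 7d6dcd9, a1e87e8, a990d0b, ab1c379, b347f7b, fa2b2bd}.
4a5689a is not among them, so fast-forward is not possible.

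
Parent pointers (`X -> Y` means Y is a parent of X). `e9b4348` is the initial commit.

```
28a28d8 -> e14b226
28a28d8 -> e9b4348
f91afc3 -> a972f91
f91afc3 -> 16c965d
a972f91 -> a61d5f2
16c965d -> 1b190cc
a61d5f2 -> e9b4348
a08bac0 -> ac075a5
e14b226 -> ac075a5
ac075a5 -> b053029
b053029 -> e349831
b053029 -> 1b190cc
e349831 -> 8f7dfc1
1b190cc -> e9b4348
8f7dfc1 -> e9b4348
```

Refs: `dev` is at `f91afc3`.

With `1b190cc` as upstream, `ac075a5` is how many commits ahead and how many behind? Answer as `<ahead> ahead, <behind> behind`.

Reachable from ac075a5: {1b190cc, 8f7dfc1, ac075a5, b053029, e349831, e9b4348}.
Reachable from 1b190cc: {1b190cc, e9b4348}.
Only in ac075a5's history (ahead): {8f7dfc1, ac075a5, b053029, e349831} — 4.
Only in 1b190cc's history (behind): {} — 0.

4 ahead, 0 behind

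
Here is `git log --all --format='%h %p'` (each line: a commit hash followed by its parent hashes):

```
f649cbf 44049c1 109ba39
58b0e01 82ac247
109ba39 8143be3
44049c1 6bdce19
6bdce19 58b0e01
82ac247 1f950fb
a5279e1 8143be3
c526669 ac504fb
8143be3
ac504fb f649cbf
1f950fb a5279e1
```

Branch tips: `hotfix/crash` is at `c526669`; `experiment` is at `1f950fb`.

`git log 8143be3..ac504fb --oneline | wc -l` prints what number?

9

Reachable from ac504fb: {109ba39, 1f950fb, 44049c1, 58b0e01, 6bdce19, 8143be3, 82ac247, a5279e1, ac504fb, f649cbf}.
Reachable from 8143be3: {8143be3}.
In ac504fb's history but not 8143be3's: {109ba39, 1f950fb, 44049c1, 58b0e01, 6bdce19, 82ac247, a5279e1, ac504fb, f649cbf} — 9 commits.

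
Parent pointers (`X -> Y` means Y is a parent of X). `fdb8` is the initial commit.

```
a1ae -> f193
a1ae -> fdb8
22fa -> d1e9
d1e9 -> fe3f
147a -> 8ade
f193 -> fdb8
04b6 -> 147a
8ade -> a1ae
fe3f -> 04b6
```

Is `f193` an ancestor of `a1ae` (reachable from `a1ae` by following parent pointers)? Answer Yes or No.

Ancestors of a1ae (commits reachable by following parents): {a1ae, f193, fdb8}.
f193 is in that set, so it is an ancestor of a1ae.

Yes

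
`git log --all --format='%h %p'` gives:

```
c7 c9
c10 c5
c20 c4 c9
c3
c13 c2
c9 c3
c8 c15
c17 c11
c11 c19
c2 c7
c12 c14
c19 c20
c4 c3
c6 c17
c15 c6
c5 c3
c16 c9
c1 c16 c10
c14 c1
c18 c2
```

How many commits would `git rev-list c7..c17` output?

Reachable from c17: {c11, c17, c19, c20, c3, c4, c9}.
Reachable from c7: {c3, c7, c9}.
In c17's history but not c7's: {c11, c17, c19, c20, c4} — 5 commits.

5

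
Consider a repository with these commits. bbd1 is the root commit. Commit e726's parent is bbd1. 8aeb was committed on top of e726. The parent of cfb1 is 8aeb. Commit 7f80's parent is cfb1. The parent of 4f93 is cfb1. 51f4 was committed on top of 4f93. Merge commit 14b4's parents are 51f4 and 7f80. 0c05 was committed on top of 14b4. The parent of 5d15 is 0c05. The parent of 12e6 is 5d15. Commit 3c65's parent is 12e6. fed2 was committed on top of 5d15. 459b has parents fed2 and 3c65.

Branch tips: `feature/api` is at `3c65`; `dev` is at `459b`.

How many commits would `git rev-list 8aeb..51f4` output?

3

Reachable from 51f4: {4f93, 51f4, 8aeb, bbd1, cfb1, e726}.
Reachable from 8aeb: {8aeb, bbd1, e726}.
In 51f4's history but not 8aeb's: {4f93, 51f4, cfb1} — 3 commits.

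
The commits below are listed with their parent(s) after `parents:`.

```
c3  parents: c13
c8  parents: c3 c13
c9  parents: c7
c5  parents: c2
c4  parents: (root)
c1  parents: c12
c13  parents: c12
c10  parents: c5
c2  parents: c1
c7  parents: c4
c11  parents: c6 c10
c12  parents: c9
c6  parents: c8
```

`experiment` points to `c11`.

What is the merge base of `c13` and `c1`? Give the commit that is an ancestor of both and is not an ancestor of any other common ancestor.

c12

Ancestors of c13: {c12, c13, c4, c7, c9}.
Ancestors of c1: {c1, c12, c4, c7, c9}.
Common ancestors: {c12, c4, c7, c9}.
Among these, c12 is not an ancestor of any other common ancestor — it is the merge base.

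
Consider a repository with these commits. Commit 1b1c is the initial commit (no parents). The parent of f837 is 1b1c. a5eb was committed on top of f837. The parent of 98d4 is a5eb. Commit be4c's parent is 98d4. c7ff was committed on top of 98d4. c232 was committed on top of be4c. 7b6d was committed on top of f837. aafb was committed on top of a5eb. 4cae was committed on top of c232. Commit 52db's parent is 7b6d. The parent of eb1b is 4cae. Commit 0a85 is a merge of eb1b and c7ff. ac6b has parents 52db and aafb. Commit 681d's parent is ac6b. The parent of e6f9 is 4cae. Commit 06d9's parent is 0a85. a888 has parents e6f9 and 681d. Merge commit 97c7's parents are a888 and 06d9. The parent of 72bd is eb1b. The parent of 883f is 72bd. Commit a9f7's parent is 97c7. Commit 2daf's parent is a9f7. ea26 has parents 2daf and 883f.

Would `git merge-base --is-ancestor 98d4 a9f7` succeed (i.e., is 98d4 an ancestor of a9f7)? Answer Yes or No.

Yes

Ancestors of a9f7 (commits reachable by following parents): {06d9, 0a85, 1b1c, 4cae, 52db, 681d, 7b6d, 97c7, 98d4, a5eb, a888, a9f7, aafb, ac6b, be4c, c232, c7ff, e6f9, eb1b, f837}.
98d4 is in that set, so it is an ancestor of a9f7.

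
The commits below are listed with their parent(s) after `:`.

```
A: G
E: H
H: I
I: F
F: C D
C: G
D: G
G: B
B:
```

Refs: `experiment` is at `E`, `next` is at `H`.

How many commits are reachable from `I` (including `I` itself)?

6

Walking parent pointers from I: reachable set = {B, C, D, F, G, I}.
That is 6 commits.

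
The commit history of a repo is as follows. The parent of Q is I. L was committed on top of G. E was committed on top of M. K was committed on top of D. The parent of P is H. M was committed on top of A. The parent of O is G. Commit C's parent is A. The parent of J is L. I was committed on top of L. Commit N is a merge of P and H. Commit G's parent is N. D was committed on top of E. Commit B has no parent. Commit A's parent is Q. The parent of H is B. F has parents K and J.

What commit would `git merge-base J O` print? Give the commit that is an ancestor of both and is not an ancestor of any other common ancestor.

Ancestors of J: {B, G, H, J, L, N, P}.
Ancestors of O: {B, G, H, N, O, P}.
Common ancestors: {B, G, H, N, P}.
Among these, G is not an ancestor of any other common ancestor — it is the merge base.

G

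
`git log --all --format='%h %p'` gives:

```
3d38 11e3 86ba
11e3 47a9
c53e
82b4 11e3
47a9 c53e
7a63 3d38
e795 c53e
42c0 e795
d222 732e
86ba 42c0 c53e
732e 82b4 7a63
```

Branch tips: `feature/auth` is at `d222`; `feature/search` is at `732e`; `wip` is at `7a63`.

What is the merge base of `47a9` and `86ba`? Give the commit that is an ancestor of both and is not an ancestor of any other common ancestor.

Ancestors of 47a9: {47a9, c53e}.
Ancestors of 86ba: {42c0, 86ba, c53e, e795}.
Common ancestors: {c53e}.
The only common ancestor is c53e, so it is the merge base.

c53e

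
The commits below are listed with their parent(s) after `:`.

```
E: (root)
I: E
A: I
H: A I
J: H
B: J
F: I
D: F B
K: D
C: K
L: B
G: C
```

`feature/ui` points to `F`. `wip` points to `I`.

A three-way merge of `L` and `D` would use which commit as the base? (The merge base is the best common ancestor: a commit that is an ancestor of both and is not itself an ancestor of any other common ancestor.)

Ancestors of L: {A, B, E, H, I, J, L}.
Ancestors of D: {A, B, D, E, F, H, I, J}.
Common ancestors: {A, B, E, H, I, J}.
Among these, B is not an ancestor of any other common ancestor — it is the merge base.

B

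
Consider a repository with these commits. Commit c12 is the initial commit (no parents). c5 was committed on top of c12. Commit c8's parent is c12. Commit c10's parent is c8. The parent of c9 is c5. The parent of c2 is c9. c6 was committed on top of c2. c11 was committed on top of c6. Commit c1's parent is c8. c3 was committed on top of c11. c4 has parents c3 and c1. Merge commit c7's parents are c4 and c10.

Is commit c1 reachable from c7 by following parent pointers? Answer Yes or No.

Yes

Ancestors of c7 (commits reachable by following parents): {c1, c10, c11, c12, c2, c3, c4, c5, c6, c7, c8, c9}.
c1 is in that set, so it is an ancestor of c7.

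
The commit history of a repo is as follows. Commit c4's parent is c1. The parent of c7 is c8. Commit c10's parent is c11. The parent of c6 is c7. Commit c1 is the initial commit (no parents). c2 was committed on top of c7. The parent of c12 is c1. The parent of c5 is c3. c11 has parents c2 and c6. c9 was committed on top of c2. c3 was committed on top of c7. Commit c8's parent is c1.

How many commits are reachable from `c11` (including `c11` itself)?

6

Walking parent pointers from c11: reachable set = {c1, c11, c2, c6, c7, c8}.
That is 6 commits.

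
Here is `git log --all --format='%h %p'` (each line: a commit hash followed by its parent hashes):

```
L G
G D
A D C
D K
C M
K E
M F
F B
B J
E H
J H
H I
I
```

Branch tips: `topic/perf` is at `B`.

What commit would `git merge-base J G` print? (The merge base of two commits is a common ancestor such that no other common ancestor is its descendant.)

H

Ancestors of J: {H, I, J}.
Ancestors of G: {D, E, G, H, I, K}.
Common ancestors: {H, I}.
Among these, H is not an ancestor of any other common ancestor — it is the merge base.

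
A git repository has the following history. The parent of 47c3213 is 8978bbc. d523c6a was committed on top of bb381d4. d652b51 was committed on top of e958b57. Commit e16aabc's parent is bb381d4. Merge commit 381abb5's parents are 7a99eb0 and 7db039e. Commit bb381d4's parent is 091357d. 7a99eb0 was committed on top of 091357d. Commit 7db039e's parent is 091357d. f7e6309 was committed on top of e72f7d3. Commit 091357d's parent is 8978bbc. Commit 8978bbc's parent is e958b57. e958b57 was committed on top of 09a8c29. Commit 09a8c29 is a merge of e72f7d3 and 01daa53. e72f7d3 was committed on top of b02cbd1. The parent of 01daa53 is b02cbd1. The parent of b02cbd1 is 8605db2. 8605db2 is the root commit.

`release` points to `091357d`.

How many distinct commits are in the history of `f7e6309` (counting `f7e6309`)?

4

Walking parent pointers from f7e6309: reachable set = {8605db2, b02cbd1, e72f7d3, f7e6309}.
That is 4 commits.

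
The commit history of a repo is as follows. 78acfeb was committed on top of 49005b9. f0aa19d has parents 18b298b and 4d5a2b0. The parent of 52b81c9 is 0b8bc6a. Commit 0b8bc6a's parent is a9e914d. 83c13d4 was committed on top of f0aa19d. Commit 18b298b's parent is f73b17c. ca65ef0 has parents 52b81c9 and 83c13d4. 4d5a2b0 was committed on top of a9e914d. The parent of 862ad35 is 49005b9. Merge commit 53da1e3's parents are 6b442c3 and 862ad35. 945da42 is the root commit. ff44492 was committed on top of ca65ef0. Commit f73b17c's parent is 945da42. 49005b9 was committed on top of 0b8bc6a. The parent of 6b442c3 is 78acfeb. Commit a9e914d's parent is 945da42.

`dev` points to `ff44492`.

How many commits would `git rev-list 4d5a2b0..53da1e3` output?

6

Reachable from 53da1e3: {0b8bc6a, 49005b9, 53da1e3, 6b442c3, 78acfeb, 862ad35, 945da42, a9e914d}.
Reachable from 4d5a2b0: {4d5a2b0, 945da42, a9e914d}.
In 53da1e3's history but not 4d5a2b0's: {0b8bc6a, 49005b9, 53da1e3, 6b442c3, 78acfeb, 862ad35} — 6 commits.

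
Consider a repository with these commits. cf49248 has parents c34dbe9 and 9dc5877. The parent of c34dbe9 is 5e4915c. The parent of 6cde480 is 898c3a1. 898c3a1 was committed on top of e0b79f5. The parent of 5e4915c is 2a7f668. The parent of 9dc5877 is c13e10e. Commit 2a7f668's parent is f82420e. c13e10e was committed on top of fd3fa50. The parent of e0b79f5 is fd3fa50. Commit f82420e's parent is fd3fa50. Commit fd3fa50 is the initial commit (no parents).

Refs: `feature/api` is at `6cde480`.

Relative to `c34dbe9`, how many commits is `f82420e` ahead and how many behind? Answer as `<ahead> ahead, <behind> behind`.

Reachable from f82420e: {f82420e, fd3fa50}.
Reachable from c34dbe9: {2a7f668, 5e4915c, c34dbe9, f82420e, fd3fa50}.
Only in f82420e's history (ahead): {} — 0.
Only in c34dbe9's history (behind): {2a7f668, 5e4915c, c34dbe9} — 3.

0 ahead, 3 behind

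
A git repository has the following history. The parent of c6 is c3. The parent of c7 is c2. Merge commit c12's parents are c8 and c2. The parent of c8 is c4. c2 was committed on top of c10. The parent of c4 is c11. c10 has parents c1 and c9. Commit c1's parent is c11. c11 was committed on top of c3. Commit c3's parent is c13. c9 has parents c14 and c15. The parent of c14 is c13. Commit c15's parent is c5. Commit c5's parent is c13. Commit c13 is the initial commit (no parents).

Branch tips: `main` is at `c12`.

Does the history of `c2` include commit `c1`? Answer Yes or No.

Yes

Ancestors of c2 (commits reachable by following parents): {c1, c10, c11, c13, c14, c15, c2, c3, c5, c9}.
c1 is in that set, so it is an ancestor of c2.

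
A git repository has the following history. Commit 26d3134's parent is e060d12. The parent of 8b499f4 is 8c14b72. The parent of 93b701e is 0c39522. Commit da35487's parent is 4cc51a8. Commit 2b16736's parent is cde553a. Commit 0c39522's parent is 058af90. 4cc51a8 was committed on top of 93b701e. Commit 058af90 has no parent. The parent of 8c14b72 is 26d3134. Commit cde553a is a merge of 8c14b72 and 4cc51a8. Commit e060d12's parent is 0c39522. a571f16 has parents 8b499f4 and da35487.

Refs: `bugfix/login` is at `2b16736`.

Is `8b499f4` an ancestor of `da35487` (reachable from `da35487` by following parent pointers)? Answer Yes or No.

No

Ancestors of da35487: {058af90, 0c39522, 4cc51a8, 93b701e, da35487}.
8b499f4 is not in that set, so it is not an ancestor of da35487.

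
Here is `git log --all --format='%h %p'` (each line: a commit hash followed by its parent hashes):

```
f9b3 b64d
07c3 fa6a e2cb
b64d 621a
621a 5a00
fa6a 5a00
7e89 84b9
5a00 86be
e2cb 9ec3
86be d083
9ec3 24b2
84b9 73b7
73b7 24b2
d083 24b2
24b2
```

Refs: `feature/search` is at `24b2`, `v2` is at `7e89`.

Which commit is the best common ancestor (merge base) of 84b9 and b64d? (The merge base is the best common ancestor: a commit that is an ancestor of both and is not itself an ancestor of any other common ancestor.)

24b2

Ancestors of 84b9: {24b2, 73b7, 84b9}.
Ancestors of b64d: {24b2, 5a00, 621a, 86be, b64d, d083}.
Common ancestors: {24b2}.
The only common ancestor is 24b2, so it is the merge base.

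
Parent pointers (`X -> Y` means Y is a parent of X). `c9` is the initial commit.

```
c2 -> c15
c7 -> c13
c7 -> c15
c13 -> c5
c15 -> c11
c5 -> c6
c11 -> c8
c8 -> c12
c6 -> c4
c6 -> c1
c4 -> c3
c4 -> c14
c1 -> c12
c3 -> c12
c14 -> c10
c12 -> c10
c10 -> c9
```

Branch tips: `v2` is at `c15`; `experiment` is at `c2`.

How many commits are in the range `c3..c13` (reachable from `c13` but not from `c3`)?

6

Reachable from c13: {c1, c10, c12, c13, c14, c3, c4, c5, c6, c9}.
Reachable from c3: {c10, c12, c3, c9}.
In c13's history but not c3's: {c1, c13, c14, c4, c5, c6} — 6 commits.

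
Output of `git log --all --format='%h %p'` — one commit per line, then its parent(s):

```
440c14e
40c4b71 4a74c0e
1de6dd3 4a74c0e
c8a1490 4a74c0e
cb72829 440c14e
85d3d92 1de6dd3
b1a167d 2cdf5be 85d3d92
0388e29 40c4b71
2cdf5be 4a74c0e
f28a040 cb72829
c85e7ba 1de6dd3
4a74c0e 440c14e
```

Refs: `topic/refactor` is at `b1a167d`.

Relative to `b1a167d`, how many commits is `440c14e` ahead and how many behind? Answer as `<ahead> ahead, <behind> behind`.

0 ahead, 5 behind

Reachable from 440c14e: {440c14e}.
Reachable from b1a167d: {1de6dd3, 2cdf5be, 440c14e, 4a74c0e, 85d3d92, b1a167d}.
Only in 440c14e's history (ahead): {} — 0.
Only in b1a167d's history (behind): {1de6dd3, 2cdf5be, 4a74c0e, 85d3d92, b1a167d} — 5.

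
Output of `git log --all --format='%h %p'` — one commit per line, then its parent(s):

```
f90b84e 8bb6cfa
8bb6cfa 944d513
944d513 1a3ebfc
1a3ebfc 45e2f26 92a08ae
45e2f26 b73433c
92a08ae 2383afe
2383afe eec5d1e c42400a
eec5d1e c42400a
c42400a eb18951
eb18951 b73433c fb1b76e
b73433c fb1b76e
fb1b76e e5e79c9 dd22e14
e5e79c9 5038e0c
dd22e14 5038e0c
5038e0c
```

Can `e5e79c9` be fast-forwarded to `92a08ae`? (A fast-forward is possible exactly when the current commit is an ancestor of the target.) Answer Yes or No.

Yes

A fast-forward from e5e79c9 to 92a08ae is possible iff e5e79c9 is an ancestor of 92a08ae.
Ancestors of 92a08ae: {2383afe, 5038e0c, 92a08ae, b73433c, c42400a, dd22e14, e5e79c9, eb18951, eec5d1e, fb1b76e}.
e5e79c9 is among them, so fast-forward is possible.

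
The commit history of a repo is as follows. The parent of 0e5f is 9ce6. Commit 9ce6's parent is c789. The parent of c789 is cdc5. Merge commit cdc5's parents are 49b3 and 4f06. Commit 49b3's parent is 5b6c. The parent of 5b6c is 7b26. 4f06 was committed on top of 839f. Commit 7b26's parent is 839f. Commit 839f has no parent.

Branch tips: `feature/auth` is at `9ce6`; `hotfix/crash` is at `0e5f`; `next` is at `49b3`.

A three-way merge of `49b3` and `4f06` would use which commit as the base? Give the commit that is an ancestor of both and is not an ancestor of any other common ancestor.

839f

Ancestors of 49b3: {49b3, 5b6c, 7b26, 839f}.
Ancestors of 4f06: {4f06, 839f}.
Common ancestors: {839f}.
The only common ancestor is 839f, so it is the merge base.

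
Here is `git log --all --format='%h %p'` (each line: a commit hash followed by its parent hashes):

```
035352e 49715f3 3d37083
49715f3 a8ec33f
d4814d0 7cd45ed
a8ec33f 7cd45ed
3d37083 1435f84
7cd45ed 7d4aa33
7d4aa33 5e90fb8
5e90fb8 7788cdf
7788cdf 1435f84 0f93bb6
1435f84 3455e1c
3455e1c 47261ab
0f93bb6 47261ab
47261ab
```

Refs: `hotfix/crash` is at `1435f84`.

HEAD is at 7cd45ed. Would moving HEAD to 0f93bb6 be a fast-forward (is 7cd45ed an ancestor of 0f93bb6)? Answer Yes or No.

No

A fast-forward from 7cd45ed to 0f93bb6 is possible iff 7cd45ed is an ancestor of 0f93bb6.
Ancestors of 0f93bb6: {0f93bb6, 47261ab}.
7cd45ed is not among them, so fast-forward is not possible.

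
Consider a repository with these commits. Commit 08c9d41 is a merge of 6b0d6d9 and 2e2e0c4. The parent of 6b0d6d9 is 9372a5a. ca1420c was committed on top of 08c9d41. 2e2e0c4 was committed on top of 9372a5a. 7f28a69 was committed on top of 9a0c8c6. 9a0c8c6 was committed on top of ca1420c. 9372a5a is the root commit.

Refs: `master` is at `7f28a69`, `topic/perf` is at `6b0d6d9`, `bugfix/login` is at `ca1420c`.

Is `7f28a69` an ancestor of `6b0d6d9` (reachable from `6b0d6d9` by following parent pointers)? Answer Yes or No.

No

Ancestors of 6b0d6d9: {6b0d6d9, 9372a5a}.
7f28a69 is not in that set, so it is not an ancestor of 6b0d6d9.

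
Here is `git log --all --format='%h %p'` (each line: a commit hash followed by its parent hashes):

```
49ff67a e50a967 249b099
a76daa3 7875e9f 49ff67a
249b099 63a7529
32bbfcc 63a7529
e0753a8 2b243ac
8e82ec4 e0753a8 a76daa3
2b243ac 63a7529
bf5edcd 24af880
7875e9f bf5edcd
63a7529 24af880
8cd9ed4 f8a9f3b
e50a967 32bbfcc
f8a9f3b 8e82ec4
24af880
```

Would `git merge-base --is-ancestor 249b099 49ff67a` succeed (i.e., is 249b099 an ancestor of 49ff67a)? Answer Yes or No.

Yes

Ancestors of 49ff67a (commits reachable by following parents): {249b099, 24af880, 32bbfcc, 49ff67a, 63a7529, e50a967}.
249b099 is in that set, so it is an ancestor of 49ff67a.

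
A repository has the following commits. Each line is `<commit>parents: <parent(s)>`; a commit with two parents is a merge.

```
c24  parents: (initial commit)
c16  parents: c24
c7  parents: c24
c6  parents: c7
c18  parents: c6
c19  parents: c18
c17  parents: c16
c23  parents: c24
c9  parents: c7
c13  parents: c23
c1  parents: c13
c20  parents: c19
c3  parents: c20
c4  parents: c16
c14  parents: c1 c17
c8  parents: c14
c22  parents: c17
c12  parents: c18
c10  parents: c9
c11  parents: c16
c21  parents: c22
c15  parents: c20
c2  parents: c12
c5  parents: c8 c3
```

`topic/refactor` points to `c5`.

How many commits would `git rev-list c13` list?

3

Walking parent pointers from c13: reachable set = {c13, c23, c24}.
That is 3 commits.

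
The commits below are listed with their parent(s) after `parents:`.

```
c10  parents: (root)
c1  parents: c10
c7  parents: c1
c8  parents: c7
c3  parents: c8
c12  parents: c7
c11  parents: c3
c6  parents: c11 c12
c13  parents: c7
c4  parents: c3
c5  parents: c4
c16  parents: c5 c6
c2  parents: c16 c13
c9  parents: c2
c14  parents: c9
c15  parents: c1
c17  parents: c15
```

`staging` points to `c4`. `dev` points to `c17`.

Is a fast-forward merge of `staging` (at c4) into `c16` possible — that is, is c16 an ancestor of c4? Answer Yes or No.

A fast-forward from c16 to c4 is possible iff c16 is an ancestor of c4.
Ancestors of c4: {c1, c10, c3, c4, c7, c8}.
c16 is not among them, so fast-forward is not possible.

No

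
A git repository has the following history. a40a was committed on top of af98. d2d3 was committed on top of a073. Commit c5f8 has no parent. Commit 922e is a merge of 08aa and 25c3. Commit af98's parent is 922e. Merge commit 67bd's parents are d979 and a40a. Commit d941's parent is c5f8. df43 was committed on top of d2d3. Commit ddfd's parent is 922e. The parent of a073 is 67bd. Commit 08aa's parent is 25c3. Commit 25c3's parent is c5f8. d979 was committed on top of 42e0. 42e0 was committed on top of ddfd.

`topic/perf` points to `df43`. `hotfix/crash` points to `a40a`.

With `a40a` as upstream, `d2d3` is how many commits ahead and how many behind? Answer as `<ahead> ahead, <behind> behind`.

Reachable from d2d3: {08aa, 25c3, 42e0, 67bd, 922e, a073, a40a, af98, c5f8, d2d3, d979, ddfd}.
Reachable from a40a: {08aa, 25c3, 922e, a40a, af98, c5f8}.
Only in d2d3's history (ahead): {42e0, 67bd, a073, d2d3, d979, ddfd} — 6.
Only in a40a's history (behind): {} — 0.

6 ahead, 0 behind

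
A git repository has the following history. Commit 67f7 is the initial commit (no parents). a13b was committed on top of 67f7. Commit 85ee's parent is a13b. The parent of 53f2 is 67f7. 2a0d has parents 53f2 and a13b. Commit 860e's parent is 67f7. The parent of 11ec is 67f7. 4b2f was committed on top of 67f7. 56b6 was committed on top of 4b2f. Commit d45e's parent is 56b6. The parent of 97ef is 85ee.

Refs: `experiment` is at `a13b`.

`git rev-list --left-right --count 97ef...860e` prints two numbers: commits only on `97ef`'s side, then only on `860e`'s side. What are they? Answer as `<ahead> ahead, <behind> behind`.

Reachable from 97ef: {67f7, 85ee, 97ef, a13b}.
Reachable from 860e: {67f7, 860e}.
Only in 97ef's history (ahead): {85ee, 97ef, a13b} — 3.
Only in 860e's history (behind): {860e} — 1.

3 ahead, 1 behind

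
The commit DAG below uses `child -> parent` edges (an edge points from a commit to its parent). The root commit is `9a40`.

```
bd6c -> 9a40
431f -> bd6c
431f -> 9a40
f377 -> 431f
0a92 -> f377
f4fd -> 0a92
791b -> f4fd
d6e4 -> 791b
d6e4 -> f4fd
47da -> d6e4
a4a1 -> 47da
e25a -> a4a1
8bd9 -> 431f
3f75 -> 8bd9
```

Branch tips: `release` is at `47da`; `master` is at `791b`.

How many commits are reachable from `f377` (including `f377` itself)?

4

Walking parent pointers from f377: reachable set = {431f, 9a40, bd6c, f377}.
That is 4 commits.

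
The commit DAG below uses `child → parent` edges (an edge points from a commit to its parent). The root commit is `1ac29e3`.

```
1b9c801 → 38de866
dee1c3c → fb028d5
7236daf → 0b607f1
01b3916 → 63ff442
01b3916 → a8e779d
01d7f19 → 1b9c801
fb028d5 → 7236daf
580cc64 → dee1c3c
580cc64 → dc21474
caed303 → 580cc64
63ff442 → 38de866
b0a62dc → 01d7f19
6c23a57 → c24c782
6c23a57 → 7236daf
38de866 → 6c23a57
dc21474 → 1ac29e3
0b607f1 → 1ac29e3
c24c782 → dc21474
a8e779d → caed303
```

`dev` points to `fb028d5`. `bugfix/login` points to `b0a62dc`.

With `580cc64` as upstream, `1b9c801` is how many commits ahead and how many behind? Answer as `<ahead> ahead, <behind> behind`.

4 ahead, 3 behind

Reachable from 1b9c801: {0b607f1, 1ac29e3, 1b9c801, 38de866, 6c23a57, 7236daf, c24c782, dc21474}.
Reachable from 580cc64: {0b607f1, 1ac29e3, 580cc64, 7236daf, dc21474, dee1c3c, fb028d5}.
Only in 1b9c801's history (ahead): {1b9c801, 38de866, 6c23a57, c24c782} — 4.
Only in 580cc64's history (behind): {580cc64, dee1c3c, fb028d5} — 3.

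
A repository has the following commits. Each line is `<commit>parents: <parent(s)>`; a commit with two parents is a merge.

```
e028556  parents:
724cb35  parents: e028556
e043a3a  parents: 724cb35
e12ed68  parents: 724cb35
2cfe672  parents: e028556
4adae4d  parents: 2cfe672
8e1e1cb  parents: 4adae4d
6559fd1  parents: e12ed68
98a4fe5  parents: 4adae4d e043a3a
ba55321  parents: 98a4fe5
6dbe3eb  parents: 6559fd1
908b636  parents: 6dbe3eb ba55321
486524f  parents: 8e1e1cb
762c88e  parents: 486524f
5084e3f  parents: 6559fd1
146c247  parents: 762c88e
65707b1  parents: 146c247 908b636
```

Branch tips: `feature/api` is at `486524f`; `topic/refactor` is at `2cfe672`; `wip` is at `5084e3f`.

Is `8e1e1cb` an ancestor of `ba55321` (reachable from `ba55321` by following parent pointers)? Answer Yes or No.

No

Ancestors of ba55321: {2cfe672, 4adae4d, 724cb35, 98a4fe5, ba55321, e028556, e043a3a}.
8e1e1cb is not in that set, so it is not an ancestor of ba55321.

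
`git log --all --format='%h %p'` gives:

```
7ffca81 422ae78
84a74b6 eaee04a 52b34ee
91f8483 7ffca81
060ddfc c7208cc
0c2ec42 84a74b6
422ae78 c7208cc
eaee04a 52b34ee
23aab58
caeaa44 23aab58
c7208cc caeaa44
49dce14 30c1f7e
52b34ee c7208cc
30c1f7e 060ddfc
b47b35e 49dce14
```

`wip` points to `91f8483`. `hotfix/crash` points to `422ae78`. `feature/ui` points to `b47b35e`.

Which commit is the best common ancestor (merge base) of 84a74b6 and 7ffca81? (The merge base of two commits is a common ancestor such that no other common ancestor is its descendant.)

c7208cc

Ancestors of 84a74b6: {23aab58, 52b34ee, 84a74b6, c7208cc, caeaa44, eaee04a}.
Ancestors of 7ffca81: {23aab58, 422ae78, 7ffca81, c7208cc, caeaa44}.
Common ancestors: {23aab58, c7208cc, caeaa44}.
Among these, c7208cc is not an ancestor of any other common ancestor — it is the merge base.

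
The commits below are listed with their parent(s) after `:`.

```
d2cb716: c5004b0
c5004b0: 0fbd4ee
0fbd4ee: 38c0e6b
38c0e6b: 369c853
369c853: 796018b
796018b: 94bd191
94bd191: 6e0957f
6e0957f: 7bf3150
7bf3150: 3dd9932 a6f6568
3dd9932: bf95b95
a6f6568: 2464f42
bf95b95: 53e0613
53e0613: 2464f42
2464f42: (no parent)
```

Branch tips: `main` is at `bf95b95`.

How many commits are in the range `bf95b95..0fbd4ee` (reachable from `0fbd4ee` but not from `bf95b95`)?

9

Reachable from 0fbd4ee: {0fbd4ee, 2464f42, 369c853, 38c0e6b, 3dd9932, 53e0613, 6e0957f, 796018b, 7bf3150, 94bd191, a6f6568, bf95b95}.
Reachable from bf95b95: {2464f42, 53e0613, bf95b95}.
In 0fbd4ee's history but not bf95b95's: {0fbd4ee, 369c853, 38c0e6b, 3dd9932, 6e0957f, 796018b, 7bf3150, 94bd191, a6f6568} — 9 commits.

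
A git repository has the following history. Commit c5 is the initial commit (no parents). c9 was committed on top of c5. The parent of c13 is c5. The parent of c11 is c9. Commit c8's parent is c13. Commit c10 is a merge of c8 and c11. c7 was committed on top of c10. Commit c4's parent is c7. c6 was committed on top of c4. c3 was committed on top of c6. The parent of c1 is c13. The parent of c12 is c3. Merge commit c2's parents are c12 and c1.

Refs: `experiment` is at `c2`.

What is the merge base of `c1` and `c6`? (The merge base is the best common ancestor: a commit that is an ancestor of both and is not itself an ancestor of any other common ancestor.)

Ancestors of c1: {c1, c13, c5}.
Ancestors of c6: {c10, c11, c13, c4, c5, c6, c7, c8, c9}.
Common ancestors: {c13, c5}.
Among these, c13 is not an ancestor of any other common ancestor — it is the merge base.

c13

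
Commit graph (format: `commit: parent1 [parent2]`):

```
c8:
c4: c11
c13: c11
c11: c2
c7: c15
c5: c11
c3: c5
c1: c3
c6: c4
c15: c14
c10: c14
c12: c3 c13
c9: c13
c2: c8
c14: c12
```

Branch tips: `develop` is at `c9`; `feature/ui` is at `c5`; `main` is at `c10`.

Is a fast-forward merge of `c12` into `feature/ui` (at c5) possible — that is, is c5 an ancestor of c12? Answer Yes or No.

A fast-forward from c5 to c12 is possible iff c5 is an ancestor of c12.
Ancestors of c12: {c11, c12, c13, c2, c3, c5, c8}.
c5 is among them, so fast-forward is possible.

Yes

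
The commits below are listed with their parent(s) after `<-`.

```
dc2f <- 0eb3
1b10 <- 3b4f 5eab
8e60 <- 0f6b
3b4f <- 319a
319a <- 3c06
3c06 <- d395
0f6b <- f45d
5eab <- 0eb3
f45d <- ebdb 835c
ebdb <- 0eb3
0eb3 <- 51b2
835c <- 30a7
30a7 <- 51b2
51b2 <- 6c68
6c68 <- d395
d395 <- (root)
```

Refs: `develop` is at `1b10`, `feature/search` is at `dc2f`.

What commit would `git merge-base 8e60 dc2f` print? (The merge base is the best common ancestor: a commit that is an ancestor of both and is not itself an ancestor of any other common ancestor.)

0eb3

Ancestors of 8e60: {0eb3, 0f6b, 30a7, 51b2, 6c68, 835c, 8e60, d395, ebdb, f45d}.
Ancestors of dc2f: {0eb3, 51b2, 6c68, d395, dc2f}.
Common ancestors: {0eb3, 51b2, 6c68, d395}.
Among these, 0eb3 is not an ancestor of any other common ancestor — it is the merge base.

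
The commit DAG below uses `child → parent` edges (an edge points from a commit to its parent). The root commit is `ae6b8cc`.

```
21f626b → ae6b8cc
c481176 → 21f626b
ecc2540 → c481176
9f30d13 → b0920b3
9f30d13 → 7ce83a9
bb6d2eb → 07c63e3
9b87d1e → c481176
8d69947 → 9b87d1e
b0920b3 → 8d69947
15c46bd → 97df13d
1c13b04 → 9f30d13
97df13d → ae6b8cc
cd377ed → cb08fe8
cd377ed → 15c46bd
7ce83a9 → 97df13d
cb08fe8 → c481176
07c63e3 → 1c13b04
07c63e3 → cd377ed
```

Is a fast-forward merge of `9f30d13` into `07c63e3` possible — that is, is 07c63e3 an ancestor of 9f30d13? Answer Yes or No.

No

A fast-forward from 07c63e3 to 9f30d13 is possible iff 07c63e3 is an ancestor of 9f30d13.
Ancestors of 9f30d13: {21f626b, 7ce83a9, 8d69947, 97df13d, 9b87d1e, 9f30d13, ae6b8cc, b0920b3, c481176}.
07c63e3 is not among them, so fast-forward is not possible.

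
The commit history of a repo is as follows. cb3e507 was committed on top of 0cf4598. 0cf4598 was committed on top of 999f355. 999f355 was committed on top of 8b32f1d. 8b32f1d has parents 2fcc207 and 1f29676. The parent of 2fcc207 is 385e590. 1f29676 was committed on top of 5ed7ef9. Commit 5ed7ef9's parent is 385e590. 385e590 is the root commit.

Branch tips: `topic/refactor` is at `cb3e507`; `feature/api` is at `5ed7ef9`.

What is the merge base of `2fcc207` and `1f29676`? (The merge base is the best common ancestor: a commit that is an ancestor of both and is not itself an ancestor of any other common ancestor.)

385e590

Ancestors of 2fcc207: {2fcc207, 385e590}.
Ancestors of 1f29676: {1f29676, 385e590, 5ed7ef9}.
Common ancestors: {385e590}.
The only common ancestor is 385e590, so it is the merge base.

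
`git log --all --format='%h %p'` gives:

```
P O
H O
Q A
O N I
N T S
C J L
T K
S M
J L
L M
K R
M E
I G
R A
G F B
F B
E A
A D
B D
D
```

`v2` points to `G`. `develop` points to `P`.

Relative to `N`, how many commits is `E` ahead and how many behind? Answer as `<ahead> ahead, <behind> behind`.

0 ahead, 6 behind

Reachable from E: {A, D, E}.
Reachable from N: {A, D, E, K, M, N, R, S, T}.
Only in E's history (ahead): {} — 0.
Only in N's history (behind): {K, M, N, R, S, T} — 6.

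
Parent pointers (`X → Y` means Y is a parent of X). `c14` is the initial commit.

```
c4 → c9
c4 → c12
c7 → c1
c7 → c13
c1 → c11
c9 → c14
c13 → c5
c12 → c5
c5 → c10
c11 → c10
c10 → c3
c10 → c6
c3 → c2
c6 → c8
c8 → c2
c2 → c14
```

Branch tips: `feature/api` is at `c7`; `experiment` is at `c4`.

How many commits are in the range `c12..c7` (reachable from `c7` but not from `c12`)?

4

Reachable from c7: {c1, c10, c11, c13, c14, c2, c3, c5, c6, c7, c8}.
Reachable from c12: {c10, c12, c14, c2, c3, c5, c6, c8}.
In c7's history but not c12's: {c1, c11, c13, c7} — 4 commits.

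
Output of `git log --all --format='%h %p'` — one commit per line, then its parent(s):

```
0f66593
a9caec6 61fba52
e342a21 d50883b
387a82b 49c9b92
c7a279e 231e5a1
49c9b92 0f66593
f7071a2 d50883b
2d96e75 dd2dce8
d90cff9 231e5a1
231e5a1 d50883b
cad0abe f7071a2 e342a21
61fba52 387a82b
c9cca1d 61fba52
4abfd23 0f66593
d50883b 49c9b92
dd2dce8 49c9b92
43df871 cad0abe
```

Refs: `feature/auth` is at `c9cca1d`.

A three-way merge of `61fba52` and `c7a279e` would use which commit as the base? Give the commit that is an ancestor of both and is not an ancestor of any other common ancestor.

49c9b92

Ancestors of 61fba52: {0f66593, 387a82b, 49c9b92, 61fba52}.
Ancestors of c7a279e: {0f66593, 231e5a1, 49c9b92, c7a279e, d50883b}.
Common ancestors: {0f66593, 49c9b92}.
Among these, 49c9b92 is not an ancestor of any other common ancestor — it is the merge base.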